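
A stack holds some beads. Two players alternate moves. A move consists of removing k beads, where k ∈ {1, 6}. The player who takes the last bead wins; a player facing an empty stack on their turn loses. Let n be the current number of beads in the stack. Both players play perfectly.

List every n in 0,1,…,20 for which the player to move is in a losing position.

Use the standard recursion: the mover loses at a terminal position; elsewhere, the mover wins exactly when some move hands the opponent an L position.
n=0: no move → L
n=1: can move to 0, which is L ⇒ W
n=2: the only move is to 1(W), a W ⇒ L
n=3: can move to 2, which is L ⇒ W
n=4: the only move is to 3(W), a W ⇒ L
n=5: can move to 4, which is L ⇒ W
n=6: can move to 0, which is L ⇒ W
n=7: moves to 6(W), 1(W); every one is W ⇒ L
n=8: can move to 7, which is L ⇒ W
n=9: moves to 8(W), 3(W); every one is W ⇒ L
n=10: can move to 9, which is L ⇒ W
n=11: moves to 10(W), 5(W); every one is W ⇒ L
n=12: can move to 11, which is L ⇒ W
n=13: can move to 7, which is L ⇒ W
n=14: moves to 13(W), 8(W); every one is W ⇒ L
n=15: can move to 14, which is L ⇒ W
n=16: moves to 15(W), 10(W); every one is W ⇒ L
n=17: can move to 16, which is L ⇒ W
n=18: moves to 17(W), 12(W); every one is W ⇒ L
n=19: can move to 18, which is L ⇒ W
n=20: can move to 14, which is L ⇒ W
The losing starting values of n are exactly the entries labelled L in this table (9 of them).

0, 2, 4, 7, 9, 11, 14, 16, 18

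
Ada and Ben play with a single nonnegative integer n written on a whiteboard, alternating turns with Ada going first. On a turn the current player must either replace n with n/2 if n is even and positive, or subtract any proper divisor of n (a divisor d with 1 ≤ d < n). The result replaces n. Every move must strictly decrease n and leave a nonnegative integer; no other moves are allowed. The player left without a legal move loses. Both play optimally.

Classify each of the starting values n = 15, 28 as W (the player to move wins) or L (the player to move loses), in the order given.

Label each position W (a win for the player to move) or L (a loss). A position with no legal move is L; any other position is W exactly when some move reaches an L, and L when every move reaches a W.
n=0: no move → L
n=1: no move → L
n=2: reaches L-position 1 → W
n=3: only reaches 2(W), which is W → L
n=4: reaches L-position 3 → W
n=5: only reaches 4(W), which is W → L
n=6: reaches L-position 3 → W
n=7: only reaches 6(W), which is W → L
n=8: reaches L-position 7 → W
n=9: only reaches 6(W), 8(W), all W → L
n=10: reaches L-position 5 → W
n=11: only reaches 10(W), which is W → L
n=12: reaches L-position 9 → W
n=13: only reaches 12(W), which is W → L
n=14: reaches L-position 7 → W
n=15: only reaches 10(W), 12(W), 14(W), all W → L
n=16: reaches L-position 15 → W
n=17: only reaches 16(W), which is W → L
n=18: reaches L-position 9 → W
n=19: only reaches 18(W), which is W → L
n=20: reaches L-position 15 → W
n=21: only reaches 14(W), 18(W), 20(W), all W → L
n=22: reaches L-position 11 → W
n=23: only reaches 22(W), which is W → L
n=24: reaches L-position 21 → W
n=25: only reaches 20(W), 24(W), all W → L
n=26: reaches L-position 13 → W
n=27: only reaches 18(W), 24(W), 26(W), all W → L
n=28: reaches L-position 21 → W

15: L, 28: W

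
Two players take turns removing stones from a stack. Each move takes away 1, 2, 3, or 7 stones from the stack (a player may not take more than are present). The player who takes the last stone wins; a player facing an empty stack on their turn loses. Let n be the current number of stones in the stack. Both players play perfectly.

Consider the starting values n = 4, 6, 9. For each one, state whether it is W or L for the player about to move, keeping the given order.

4: L, 6: W, 9: W

Compute win/loss labels from the base case upward. A position with no move is L. Any other position is W if it can reach an L in one move, else L.
n=0: no move → L
n=1: can move to 0, which is L ⇒ W
n=2: can move to 0, which is L ⇒ W
n=3: can move to 0, which is L ⇒ W
n=4: moves to 3(W), 2(W), 1(W); every one is W ⇒ L
n=5: can move to 4, which is L ⇒ W
n=6: can move to 4, which is L ⇒ W
n=7: can move to 4, which is L ⇒ W
n=8: moves to 7(W), 6(W), 5(W), 1(W); every one is W ⇒ L
n=9: can move to 8, which is L ⇒ W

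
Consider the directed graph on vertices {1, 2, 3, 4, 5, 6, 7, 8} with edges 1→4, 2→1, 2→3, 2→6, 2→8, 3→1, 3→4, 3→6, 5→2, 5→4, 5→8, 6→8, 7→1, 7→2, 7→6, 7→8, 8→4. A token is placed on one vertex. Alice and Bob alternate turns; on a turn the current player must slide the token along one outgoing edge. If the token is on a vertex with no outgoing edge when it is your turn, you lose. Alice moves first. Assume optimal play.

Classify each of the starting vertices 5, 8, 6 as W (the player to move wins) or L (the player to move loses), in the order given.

Build the W/L table. Terminal = L. A non-terminal position is W if it has a move to some L; otherwise it is L.
Every edge goes from a vertex to one that appears earlier in the order 4, 8, 6, 1, 3, 2, 5, 7, so processing vertices in that order labels each vertex after all of its successors.
4: no outgoing edge → L
8: →4(L), so W
6: →8(W) only, which is W, so L
1: →4(L), so W
3: →6(L), so W
2: →6(L), so W
5: →4(L), so W
7: →6(L), so W

5: W, 8: W, 6: L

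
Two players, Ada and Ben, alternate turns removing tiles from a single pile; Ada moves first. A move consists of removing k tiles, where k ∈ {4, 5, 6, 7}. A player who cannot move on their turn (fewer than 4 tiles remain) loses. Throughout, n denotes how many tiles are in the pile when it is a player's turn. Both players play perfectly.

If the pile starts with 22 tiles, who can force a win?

Ben wins.

Build the W/L table. Terminal = L. A non-terminal position is W if it has a move to some L; otherwise it is L.
n=0: no move → L
n=1: no move → L
n=2: no move → L
n=3: no move → L
n=4: can move to 0, which is L ⇒ W
n=5: can move to 1, which is L ⇒ W
n=6: can move to 2, which is L ⇒ W
n=7: can move to 3, which is L ⇒ W
n=8: can move to 3, which is L ⇒ W
n=9: can move to 3, which is L ⇒ W
n=10: can move to 3, which is L ⇒ W
n=11: moves to 7(W), 6(W), 5(W), 4(W); every one is W ⇒ L
n=12: moves to 8(W), 7(W), 6(W), 5(W); every one is W ⇒ L
n=13: moves to 9(W), 8(W), 7(W), 6(W); every one is W ⇒ L
n=14: moves to 10(W), 9(W), 8(W), 7(W); every one is W ⇒ L
n=15: can move to 11, which is L ⇒ W
n=16: can move to 12, which is L ⇒ W
n=17: can move to 13, which is L ⇒ W
n=18: can move to 14, which is L ⇒ W
n=19: can move to 14, which is L ⇒ W
n=20: can move to 14, which is L ⇒ W
n=21: can move to 14, which is L ⇒ W
n=22: moves to 18(W), 17(W), 16(W), 15(W); every one is W ⇒ L
The starting position 22 is L: whatever Ada does, the opponent receives a W position.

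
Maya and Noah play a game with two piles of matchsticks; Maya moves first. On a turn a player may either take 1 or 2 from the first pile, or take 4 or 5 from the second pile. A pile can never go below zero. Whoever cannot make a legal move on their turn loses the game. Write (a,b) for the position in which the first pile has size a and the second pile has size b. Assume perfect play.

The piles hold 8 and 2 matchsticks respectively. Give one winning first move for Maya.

Move to (6,2).

Build the W/L table. Terminal = L. A non-terminal position is W if it has a move to some L; otherwise it is L.
No move ever increases a pile, so every position that can arise here has a ≤ 8 and b ≤ 2; it is enough to label the cells with 0 ≤ a ≤ 8 and 0 ≤ b ≤ 2.
Every move lowers a or b (never raises either), so fill the grid row by row in increasing a, and left to right within a row: each cell's successors are then already labelled.
      b=0  b=1  b=2
a=0:    L    L    L
a=1:    W    W    W
a=2:    W    W    W
a=3:    L    L    L
a=4:    W    W    W
a=5:    W    W    W
a=6:    L    L    L
a=7:    W    W    W
a=8:    W    W    W
Cells with no legal move (terminal, hence L): (0,0), (0,1), (0,2).
The remaining L cells, each justified by listing all of its moves:
(3,0): L (options (2,0)(W), (1,0)(W) are all W)
(3,1): L (options (2,1)(W), (1,1)(W) are all W)
(3,2): L (options (2,2)(W), (1,2)(W) are all W)
(6,0): L (options (5,0)(W), (4,0)(W) are all W)
(6,1): L (options (5,1)(W), (4,1)(W) are all W)
(6,2): L (options (5,2)(W), (4,2)(W) are all W)
Every other cell has at least one move into one of the L cells above, so it is W.
From (8,2), the L positions reachable in one move are: (6,2).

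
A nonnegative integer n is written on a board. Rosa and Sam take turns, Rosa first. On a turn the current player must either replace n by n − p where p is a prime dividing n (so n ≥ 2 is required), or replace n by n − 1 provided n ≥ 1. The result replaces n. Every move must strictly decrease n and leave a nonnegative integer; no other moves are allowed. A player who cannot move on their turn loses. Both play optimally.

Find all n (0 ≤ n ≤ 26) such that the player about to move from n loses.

0, 4, 8, 12, 16, 20, 24

Compute win/loss labels from the base case upward. A position with no move is L. Any other position is W if it can reach an L in one move, else L.
n=0: no move → L
n=1: can move to 0, which is L ⇒ W
n=2: can move to 0, which is L ⇒ W
n=3: can move to 0, which is L ⇒ W
n=4: moves to 2(W), 3(W); every one is W ⇒ L
n=5: can move to 0, which is L ⇒ W
n=6: can move to 4, which is L ⇒ W
n=7: can move to 0, which is L ⇒ W
n=8: moves to 6(W), 7(W); every one is W ⇒ L
n=9: can move to 8, which is L ⇒ W
n=10: can move to 8, which is L ⇒ W
n=11: can move to 0, which is L ⇒ W
n=12: moves to 9(W), 10(W), 11(W); every one is W ⇒ L
n=13: can move to 0, which is L ⇒ W
n=14: can move to 12, which is L ⇒ W
n=15: can move to 12, which is L ⇒ W
n=16: moves to 14(W), 15(W); every one is W ⇒ L
n=17: can move to 0, which is L ⇒ W
n=18: can move to 16, which is L ⇒ W
n=19: can move to 0, which is L ⇒ W
n=20: moves to 15(W), 18(W), 19(W); every one is W ⇒ L
n=21: can move to 20, which is L ⇒ W
n=22: can move to 20, which is L ⇒ W
n=23: can move to 0, which is L ⇒ W
n=24: moves to 21(W), 22(W), 23(W); every one is W ⇒ L
n=25: can move to 20, which is L ⇒ W
n=26: can move to 24, which is L ⇒ W
Reading off the rows marked L gives the requested list; there are 7 such values of n.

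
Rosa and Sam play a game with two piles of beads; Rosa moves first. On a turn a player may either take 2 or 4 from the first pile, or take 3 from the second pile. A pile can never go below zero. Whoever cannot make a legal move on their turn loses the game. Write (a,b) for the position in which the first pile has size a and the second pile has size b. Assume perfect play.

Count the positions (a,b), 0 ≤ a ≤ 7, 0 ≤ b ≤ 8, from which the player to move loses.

30

Positions with no move are L. A position that does have a move is losing for the player to move precisely when every available move leads to a winning position for the opponent. Fill in the labels:
Every move lowers a or b (never raises either), so fill the grid row by row in increasing a, and left to right within a row: each cell's successors are then already labelled.
      b=0  b=1  b=2  b=3  b=4  b=5  b=6  b=7  b=8
a=0:    L    L    L    W    W    W    L    L    L
a=1:    L    L    L    W    W    W    L    L    L
a=2:    W    W    W    L    L    L    W    W    W
a=3:    W    W    W    L    L    L    W    W    W
a=4:    W    W    W    W    W    W    W    W    W
a=5:    W    W    W    W    W    W    W    W    W
a=6:    L    L    L    W    W    W    L    L    L
a=7:    L    L    L    W    W    W    L    L    L
Cells with no legal move (terminal, hence L): (0,0), (0,1), (0,2), (1,0), (1,1), (1,2).
The remaining L cells, each justified by listing all of its moves:
(0,6): only reaches (0,3)(W), which is W → L
(0,7): only reaches (0,4)(W), which is W → L
(0,8): only reaches (0,5)(W), which is W → L
(1,6): only reaches (1,3)(W), which is W → L
(1,7): only reaches (1,4)(W), which is W → L
(1,8): only reaches (1,5)(W), which is W → L
(2,3): only reaches (0,3)(W), (2,0)(W), all W → L
(2,4): only reaches (0,4)(W), (2,1)(W), all W → L
(2,5): only reaches (0,5)(W), (2,2)(W), all W → L
(3,3): only reaches (1,3)(W), (3,0)(W), all W → L
(3,4): only reaches (1,4)(W), (3,1)(W), all W → L
(3,5): only reaches (1,5)(W), (3,2)(W), all W → L
(6,0): only reaches (4,0)(W), (2,0)(W), all W → L
(6,1): only reaches (4,1)(W), (2,1)(W), all W → L
(6,2): only reaches (4,2)(W), (2,2)(W), all W → L
(6,6): only reaches (4,6)(W), (2,6)(W), (6,3)(W), all W → L
(6,7): only reaches (4,7)(W), (2,7)(W), (6,4)(W), all W → L
(6,8): only reaches (4,8)(W), (2,8)(W), (6,5)(W), all W → L
(7,0): only reaches (5,0)(W), (3,0)(W), all W → L
(7,1): only reaches (5,1)(W), (3,1)(W), all W → L
(7,2): only reaches (5,2)(W), (3,2)(W), all W → L
(7,6): only reaches (5,6)(W), (3,6)(W), (7,3)(W), all W → L
(7,7): only reaches (5,7)(W), (3,7)(W), (7,4)(W), all W → L
(7,8): only reaches (5,8)(W), (3,8)(W), (7,5)(W), all W → L
Every other cell has at least one move into one of the L cells above, so it is W.
L cells per row: a=0: 6, a=1: 6, a=2: 3, a=3: 3, a=4: 0, a=5: 0, a=6: 6, a=7: 6; total 30.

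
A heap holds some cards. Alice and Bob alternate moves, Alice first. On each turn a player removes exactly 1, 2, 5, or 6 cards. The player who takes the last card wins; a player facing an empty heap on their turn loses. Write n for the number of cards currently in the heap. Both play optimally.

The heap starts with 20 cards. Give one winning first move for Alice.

Build the W/L table. Terminal = L. A non-terminal position is W if it has a move to some L; otherwise it is L.
n=0: no move → L
n=1: reaches L-position 0 → W
n=2: reaches L-position 0 → W
n=3: only reaches 2(W), 1(W), all W → L
n=4: reaches L-position 3 → W
n=5: reaches L-position 3 → W
n=6: reaches L-position 0 → W
n=7: only reaches 6(W), 5(W), 2(W), 1(W), all W → L
n=8: reaches L-position 7 → W
n=9: reaches L-position 7 → W
n=10: only reaches 9(W), 8(W), 5(W), 4(W), all W → L
n=11: reaches L-position 10 → W
n=12: reaches L-position 10 → W
n=13: reaches L-position 7 → W
n=14: only reaches 13(W), 12(W), 9(W), 8(W), all W → L
n=15: reaches L-position 14 → W
n=16: reaches L-position 14 → W
n=17: only reaches 16(W), 15(W), 12(W), 11(W), all W → L
n=18: reaches L-position 17 → W
n=19: reaches L-position 17 → W
n=20: reaches L-position 14 → W
From 20, the L positions reachable in one move are: 14.

Remove 6, leaving 14.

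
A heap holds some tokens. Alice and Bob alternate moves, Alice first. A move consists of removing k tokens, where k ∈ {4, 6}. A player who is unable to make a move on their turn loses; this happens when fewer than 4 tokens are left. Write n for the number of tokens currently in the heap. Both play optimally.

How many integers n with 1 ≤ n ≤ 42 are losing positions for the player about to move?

Build the W/L table. Terminal = L. A non-terminal position is W if it has a move to some L; otherwise it is L.
n=0: no move → L
n=1: no move → L
n=2: no move → L
n=3: no move → L
n=4: can move to 0, which is L ⇒ W
n=5: can move to 1, which is L ⇒ W
n=6: can move to 2, which is L ⇒ W
n=7: can move to 3, which is L ⇒ W
n=8: can move to 2, which is L ⇒ W
n=9: can move to 3, which is L ⇒ W
n=10: moves to 6(W), 4(W); every one is W ⇒ L
n=11: moves to 7(W), 5(W); every one is W ⇒ L
n=12: moves to 8(W), 6(W); every one is W ⇒ L
n=13: moves to 9(W), 7(W); every one is W ⇒ L
n=14: can move to 10, which is L ⇒ W
n=15: can move to 11, which is L ⇒ W
n=16: can move to 12, which is L ⇒ W
n=17: can move to 13, which is L ⇒ W
n=18: can move to 12, which is L ⇒ W
n=19: can move to 13, which is L ⇒ W
n=20: moves to 16(W), 14(W); every one is W ⇒ L
n=21: moves to 17(W), 15(W); every one is W ⇒ L
n=22: moves to 18(W), 16(W); every one is W ⇒ L
n=23: moves to 19(W), 17(W); every one is W ⇒ L
n=24: can move to 20, which is L ⇒ W
n=25: can move to 21, which is L ⇒ W
n=26: can move to 22, which is L ⇒ W
n=27: can move to 23, which is L ⇒ W
n=28: can move to 22, which is L ⇒ W
n=29: can move to 23, which is L ⇒ W
n=30: moves to 26(W), 24(W); every one is W ⇒ L
n=31: moves to 27(W), 25(W); every one is W ⇒ L
n=32: moves to 28(W), 26(W); every one is W ⇒ L
n=33: moves to 29(W), 27(W); every one is W ⇒ L
n=34: can move to 30, which is L ⇒ W
n=35: can move to 31, which is L ⇒ W
n=36: can move to 32, which is L ⇒ W
n=37: can move to 33, which is L ⇒ W
n=38: can move to 32, which is L ⇒ W
n=39: can move to 33, which is L ⇒ W
n=40: moves to 36(W), 34(W); every one is W ⇒ L
n=41: moves to 37(W), 35(W); every one is W ⇒ L
n=42: moves to 38(W), 36(W); every one is W ⇒ L
L entries with 1 ≤ n ≤ 42 (n=0 is outside the asked range and is not counted): n = 1, 2, 3, 10, 11, 12, 13, 20, 21, 22, 23, 30, 31, 32, 33, 40, 41, 42; that makes 18.

18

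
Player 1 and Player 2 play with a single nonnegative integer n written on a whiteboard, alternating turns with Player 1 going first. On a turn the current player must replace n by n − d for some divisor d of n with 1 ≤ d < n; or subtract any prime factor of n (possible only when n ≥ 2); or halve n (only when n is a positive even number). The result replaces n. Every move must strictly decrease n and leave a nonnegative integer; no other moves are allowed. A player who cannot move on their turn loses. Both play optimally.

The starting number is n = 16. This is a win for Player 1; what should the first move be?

Move to 14.

Positions with no move are L. A position that does have a move is losing for the player to move precisely when every available move leads to a winning position for the opponent. Fill in the labels:
n=0: no move → L
n=1: no move → L
n=2: reaches L-position 0 → W
n=3: reaches L-position 0 → W
n=4: only reaches 2(W), 3(W), all W → L
n=5: reaches L-position 0 → W
n=6: reaches L-position 4 → W
n=7: reaches L-position 0 → W
n=8: reaches L-position 4 → W
n=9: only reaches 6(W), 8(W), all W → L
n=10: reaches L-position 9 → W
n=11: reaches L-position 0 → W
n=12: reaches L-position 9 → W
n=13: reaches L-position 0 → W
n=14: only reaches 7(W), 12(W), 13(W), all W → L
n=15: reaches L-position 14 → W
n=16: reaches L-position 14 → W
From 16, the L positions reachable in one move are: 14.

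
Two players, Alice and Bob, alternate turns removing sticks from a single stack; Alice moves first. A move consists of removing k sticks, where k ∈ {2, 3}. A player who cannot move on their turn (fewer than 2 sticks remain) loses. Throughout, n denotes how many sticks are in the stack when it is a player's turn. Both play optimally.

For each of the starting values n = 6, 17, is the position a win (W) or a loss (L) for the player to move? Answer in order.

Build the W/L table. Terminal = L. A non-terminal position is W if it has a move to some L; otherwise it is L.
n=0: no move → L
n=1: no move → L
n=2: →0(L), so W
n=3: →1(L), so W
n=4: →1(L), so W
n=5: →3(W), 2(W) — all W, so L
n=6: →4(W), 3(W) — all W, so L
n=7: →5(L), so W
n=8: →6(L), so W
n=9: →6(L), so W
n=10: →8(W), 7(W) — all W, so L
n=11: →9(W), 8(W) — all W, so L
n=12: →10(L), so W
n=13: →11(L), so W
n=14: →11(L), so W
n=15: →13(W), 12(W) — all W, so L
n=16: →14(W), 13(W) — all W, so L
n=17: →15(L), so W

6: L, 17: W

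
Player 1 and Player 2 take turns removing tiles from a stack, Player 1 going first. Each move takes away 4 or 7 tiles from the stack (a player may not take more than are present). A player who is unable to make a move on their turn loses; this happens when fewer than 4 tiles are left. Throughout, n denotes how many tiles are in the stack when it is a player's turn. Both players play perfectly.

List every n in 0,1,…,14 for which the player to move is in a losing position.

0, 1, 2, 3, 11, 12, 13, 14

Build the W/L table. Terminal = L. A non-terminal position is W if it has a move to some L; otherwise it is L.
n=0: no move → L
n=1: no move → L
n=2: no move → L
n=3: no move → L
n=4: can move to 0, which is L ⇒ W
n=5: can move to 1, which is L ⇒ W
n=6: can move to 2, which is L ⇒ W
n=7: can move to 3, which is L ⇒ W
n=8: can move to 1, which is L ⇒ W
n=9: can move to 2, which is L ⇒ W
n=10: can move to 3, which is L ⇒ W
n=11: moves to 7(W), 4(W); every one is W ⇒ L
n=12: moves to 8(W), 5(W); every one is W ⇒ L
n=13: moves to 9(W), 6(W); every one is W ⇒ L
n=14: moves to 10(W), 7(W); every one is W ⇒ L
Reading off the rows marked L gives the requested list; there are 8 such values of n.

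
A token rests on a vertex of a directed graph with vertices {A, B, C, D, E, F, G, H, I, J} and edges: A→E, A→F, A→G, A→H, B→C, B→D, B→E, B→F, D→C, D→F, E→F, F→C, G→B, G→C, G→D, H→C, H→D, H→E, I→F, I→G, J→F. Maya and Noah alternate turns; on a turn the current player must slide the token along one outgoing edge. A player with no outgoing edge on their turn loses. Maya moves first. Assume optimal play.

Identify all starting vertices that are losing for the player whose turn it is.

C, E, I, J

Build the W/L table. Terminal = L. A non-terminal position is W if it has a move to some L; otherwise it is L.
Every edge goes from a vertex to one that appears earlier in the order C, F, D, E, B, G, H, J, I, A, so processing vertices in that order labels each vertex after all of its successors.
C: no outgoing edge → L
F: W (go to C, an L position)
D: W (go to C, an L position)
E: L (sole option F(W) is W)
B: W (go to E, an L position)
G: W (go to C, an L position)
H: W (go to E, an L position)
J: L (sole option F(W) is W)
I: L (options G(W), F(W) are all W)
A: W (go to E, an L position)
The losing starting vertices are exactly the entries labelled L in this table (4 of them).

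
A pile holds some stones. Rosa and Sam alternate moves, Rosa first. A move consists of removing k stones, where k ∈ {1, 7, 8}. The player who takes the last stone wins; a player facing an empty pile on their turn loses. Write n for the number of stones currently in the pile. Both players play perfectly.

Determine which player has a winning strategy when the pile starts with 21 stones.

Sam wins.

Compute win/loss labels from the base case upward. A position with no move is L. Any other position is W if it can reach an L in one move, else L.
n=0: no move → L
n=1: reaches L-position 0 → W
n=2: only reaches 1(W), which is W → L
n=3: reaches L-position 2 → W
n=4: only reaches 3(W), which is W → L
n=5: reaches L-position 4 → W
n=6: only reaches 5(W), which is W → L
n=7: reaches L-position 6 → W
n=8: reaches L-position 0 → W
n=9: reaches L-position 2 → W
n=10: reaches L-position 2 → W
n=11: reaches L-position 4 → W
n=12: reaches L-position 4 → W
n=13: reaches L-position 6 → W
n=14: reaches L-position 6 → W
n=15: only reaches 14(W), 8(W), 7(W), all W → L
n=16: reaches L-position 15 → W
n=17: only reaches 16(W), 10(W), 9(W), all W → L
n=18: reaches L-position 17 → W
n=19: only reaches 18(W), 12(W), 11(W), all W → L
n=20: reaches L-position 19 → W
n=21: only reaches 20(W), 14(W), 13(W), all W → L
The starting position 21 is L: whatever Rosa does, the opponent receives a W position.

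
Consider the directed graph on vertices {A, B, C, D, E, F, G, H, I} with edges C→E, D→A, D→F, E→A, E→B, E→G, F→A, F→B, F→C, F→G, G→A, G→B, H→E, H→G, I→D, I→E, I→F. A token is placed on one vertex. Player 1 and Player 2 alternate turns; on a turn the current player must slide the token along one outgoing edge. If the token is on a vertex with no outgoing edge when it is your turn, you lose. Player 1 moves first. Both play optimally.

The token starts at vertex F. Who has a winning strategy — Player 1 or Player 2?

Player 1 wins.

Label each position W (a win for the player to move) or L (a loss). A position with no legal move is L; any other position is W exactly when some move reaches an L, and L when every move reaches a W.
Every edge goes from a vertex to one that appears earlier in the order A, B, G, E, C, F, D, I, H, so processing vertices in that order labels each vertex after all of its successors.
A: no outgoing edge → L
B: no outgoing edge → L
G: can move to B, which is L ⇒ W
E: can move to B, which is L ⇒ W
C: the only move is to E(W), a W ⇒ L
F: can move to C, which is L ⇒ W
D: can move to A, which is L ⇒ W
I: moves to D(W), F(W), E(W); every one is W ⇒ L
H: moves to E(W), G(W); every one is W ⇒ L
From F Player 1 can move to C, reaching an L position.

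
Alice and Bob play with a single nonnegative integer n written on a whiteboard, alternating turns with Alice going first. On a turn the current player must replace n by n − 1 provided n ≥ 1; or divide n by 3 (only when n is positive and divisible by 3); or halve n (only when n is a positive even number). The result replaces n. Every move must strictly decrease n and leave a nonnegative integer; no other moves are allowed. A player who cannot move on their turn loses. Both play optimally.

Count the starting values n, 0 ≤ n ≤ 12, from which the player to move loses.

6

Build the W/L table. Terminal = L. A non-terminal position is W if it has a move to some L; otherwise it is L.
n=0: no move → L
n=1: reaches L-position 0 → W
n=2: only reaches 1(W), which is W → L
n=3: reaches L-position 2 → W
n=4: reaches L-position 2 → W
n=5: only reaches 4(W), which is W → L
n=6: reaches L-position 2 → W
n=7: only reaches 6(W), which is W → L
n=8: reaches L-position 7 → W
n=9: only reaches 3(W), 8(W), all W → L
n=10: reaches L-position 5 → W
n=11: only reaches 10(W), which is W → L
n=12: reaches L-position 11 → W
L entries with 0 ≤ n ≤ 12: n = 0, 2, 5, 7, 9, 11; that makes 6.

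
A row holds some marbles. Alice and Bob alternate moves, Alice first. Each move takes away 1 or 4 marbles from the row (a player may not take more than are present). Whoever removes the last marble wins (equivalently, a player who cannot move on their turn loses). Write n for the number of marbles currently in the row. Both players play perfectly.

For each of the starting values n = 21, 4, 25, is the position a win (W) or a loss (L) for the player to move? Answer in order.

Use the standard recursion: the mover loses at a terminal position; elsewhere, the mover wins exactly when some move hands the opponent an L position.
n=0: no move → L
n=1: can move to 0, which is L ⇒ W
n=2: the only move is to 1(W), a W ⇒ L
n=3: can move to 2, which is L ⇒ W
n=4: can move to 0, which is L ⇒ W
n=5: moves to 4(W), 1(W); every one is W ⇒ L
n=6: can move to 5, which is L ⇒ W
n=7: moves to 6(W), 3(W); every one is W ⇒ L
n=8: can move to 7, which is L ⇒ W
n=9: can move to 5, which is L ⇒ W
n=10: moves to 9(W), 6(W); every one is W ⇒ L
n=11: can move to 10, which is L ⇒ W
n=12: moves to 11(W), 8(W); every one is W ⇒ L
n=13: can move to 12, which is L ⇒ W
n=14: can move to 10, which is L ⇒ W
n=15: moves to 14(W), 11(W); every one is W ⇒ L
n=16: can move to 15, which is L ⇒ W
n=17: moves to 16(W), 13(W); every one is W ⇒ L
n=18: can move to 17, which is L ⇒ W
n=19: can move to 15, which is L ⇒ W
n=20: moves to 19(W), 16(W); every one is W ⇒ L
n=21: can move to 20, which is L ⇒ W
n=22: moves to 21(W), 18(W); every one is W ⇒ L
n=23: can move to 22, which is L ⇒ W
n=24: can move to 20, which is L ⇒ W
n=25: moves to 24(W), 21(W); every one is W ⇒ L

21: W, 4: W, 25: L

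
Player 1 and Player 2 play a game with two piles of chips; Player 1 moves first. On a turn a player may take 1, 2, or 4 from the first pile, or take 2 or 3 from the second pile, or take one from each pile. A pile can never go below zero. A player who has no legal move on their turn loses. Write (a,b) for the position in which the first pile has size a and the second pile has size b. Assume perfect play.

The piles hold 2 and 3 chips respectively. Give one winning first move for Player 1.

Compute win/loss labels from the base case upward. A position with no move is L. Any other position is W if it can reach an L in one move, else L.
No move ever increases a pile, so every position that can arise here has a ≤ 2 and b ≤ 3; it is enough to label the cells with 0 ≤ a ≤ 2 and 0 ≤ b ≤ 3.
Every move lowers a or b (never raises either), so fill the grid row by row in increasing a, and left to right within a row: each cell's successors are then already labelled.
      b=0  b=1  b=2  b=3
a=0:    L    L    W    W
a=1:    W    W    W    L
a=2:    W    W    L    W
Cells with no legal move (terminal, hence L): (0,0), (0,1).
The remaining L cells, each justified by listing all of its moves:
(1,3): →(0,3)(W), (1,1)(W), (1,0)(W), (0,2)(W) — all W, so L
(2,2): →(1,2)(W), (0,2)(W), (2,0)(W), (1,1)(W) — all W, so L
Every other cell has at least one move into one of the L cells above, so it is W.
From (2,3), the L positions reachable in one move are: (1,3).

Move to (1,3).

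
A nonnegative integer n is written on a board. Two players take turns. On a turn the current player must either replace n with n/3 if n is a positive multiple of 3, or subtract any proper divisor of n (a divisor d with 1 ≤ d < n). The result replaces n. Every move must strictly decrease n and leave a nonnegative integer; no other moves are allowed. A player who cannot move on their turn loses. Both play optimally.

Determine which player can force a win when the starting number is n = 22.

Label each position W (a win for the player to move) or L (a loss). A position with no legal move is L; any other position is W exactly when some move reaches an L, and L when every move reaches a W.
n=0: no move → L
n=1: no move → L
n=2: →1(L), so W
n=3: →1(L), so W
n=4: →2(W), 3(W) — all W, so L
n=5: →4(L), so W
n=6: →4(L), so W
n=7: →6(W) only, which is W, so L
n=8: →4(L), so W
n=9: →3(W), 6(W), 8(W) — all W, so L
n=10: →9(L), so W
n=11: →10(W) only, which is W, so L
n=12: →4(L), so W
n=13: →12(W) only, which is W, so L
n=14: →7(L), so W
n=15: →5(W), 10(W), 12(W), 14(W) — all W, so L
n=16: →15(L), so W
n=17: →16(W) only, which is W, so L
n=18: →9(L), so W
n=19: →18(W) only, which is W, so L
n=20: →15(L), so W
n=21: →7(L), so W
n=22: →11(L), so W
From 22 the player to move can move to 11, reaching an L position.

The first player wins.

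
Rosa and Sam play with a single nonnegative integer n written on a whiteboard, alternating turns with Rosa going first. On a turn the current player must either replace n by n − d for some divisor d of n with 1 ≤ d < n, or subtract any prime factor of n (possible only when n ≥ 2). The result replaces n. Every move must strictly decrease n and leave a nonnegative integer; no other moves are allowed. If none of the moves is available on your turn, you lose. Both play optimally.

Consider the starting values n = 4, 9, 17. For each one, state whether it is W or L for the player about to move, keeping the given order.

4: L, 9: L, 17: W

Build the W/L table. Terminal = L. A non-terminal position is W if it has a move to some L; otherwise it is L.
n=0: no move → L
n=1: no move → L
n=2: can move to 0, which is L ⇒ W
n=3: can move to 0, which is L ⇒ W
n=4: moves to 2(W), 3(W); every one is W ⇒ L
n=5: can move to 0, which is L ⇒ W
n=6: can move to 4, which is L ⇒ W
n=7: can move to 0, which is L ⇒ W
n=8: can move to 4, which is L ⇒ W
n=9: moves to 6(W), 8(W); every one is W ⇒ L
n=10: can move to 9, which is L ⇒ W
n=11: can move to 0, which is L ⇒ W
n=12: can move to 9, which is L ⇒ W
n=13: can move to 0, which is L ⇒ W
n=14: moves to 7(W), 12(W), 13(W); every one is W ⇒ L
n=15: can move to 14, which is L ⇒ W
n=16: can move to 14, which is L ⇒ W
n=17: can move to 0, which is L ⇒ W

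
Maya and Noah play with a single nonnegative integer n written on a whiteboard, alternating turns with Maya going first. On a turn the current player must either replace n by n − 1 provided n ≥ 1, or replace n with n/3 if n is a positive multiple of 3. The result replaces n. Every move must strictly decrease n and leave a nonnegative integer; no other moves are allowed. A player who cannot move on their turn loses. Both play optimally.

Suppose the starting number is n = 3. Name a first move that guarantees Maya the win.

Move to 2.

Label each position W (a win for the player to move) or L (a loss). A position with no legal move is L; any other position is W exactly when some move reaches an L, and L when every move reaches a W.
n=0: no move → L
n=1: W (go to 0, an L position)
n=2: L (sole option 1(W) is W)
n=3: W (go to 2, an L position)
From 3, the L positions reachable in one move are: 2.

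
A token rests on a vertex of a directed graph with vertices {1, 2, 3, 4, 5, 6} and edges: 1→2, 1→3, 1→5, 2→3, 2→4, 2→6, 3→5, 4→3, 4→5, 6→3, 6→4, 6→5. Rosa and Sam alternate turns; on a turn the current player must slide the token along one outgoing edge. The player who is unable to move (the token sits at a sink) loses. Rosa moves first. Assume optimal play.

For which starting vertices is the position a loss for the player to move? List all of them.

Compute win/loss labels from the base case upward. A position with no move is L. Any other position is W if it can reach an L in one move, else L.
Every edge goes from a vertex to one that appears earlier in the order 5, 3, 4, 6, 2, 1, so processing vertices in that order labels each vertex after all of its successors.
5: no outgoing edge → L
3: →5(L), so W
4: →5(L), so W
6: →5(L), so W
2: →6(W), 4(W), 3(W) — all W, so L
1: →2(L), so W
Reading off the rows marked L gives the requested list; there are 2 such vertices.

2, 5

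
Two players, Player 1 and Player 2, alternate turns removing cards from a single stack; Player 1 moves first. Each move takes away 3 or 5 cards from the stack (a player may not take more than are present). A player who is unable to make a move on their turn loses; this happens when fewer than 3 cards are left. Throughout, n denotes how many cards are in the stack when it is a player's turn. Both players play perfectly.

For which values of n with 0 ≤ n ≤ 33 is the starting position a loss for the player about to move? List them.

0, 1, 2, 8, 9, 10, 16, 17, 18, 24, 25, 26, 32, 33

Work bottom-up. With no move the player to move loses. Otherwise the position is W if at least one move leads to an L position for the opponent, and L if every move leads to a W.
n=0: no move → L
n=1: no move → L
n=2: no move → L
n=3: →0(L), so W
n=4: →1(L), so W
n=5: →2(L), so W
n=6: →1(L), so W
n=7: →2(L), so W
n=8: →5(W), 3(W) — all W, so L
n=9: →6(W), 4(W) — all W, so L
n=10: →7(W), 5(W) — all W, so L
n=11: →8(L), so W
n=12: →9(L), so W
n=13: →10(L), so W
n=14: →9(L), so W
n=15: →10(L), so W
n=16: →13(W), 11(W) — all W, so L
n=17: →14(W), 12(W) — all W, so L
n=18: →15(W), 13(W) — all W, so L
n=19: →16(L), so W
n=20: →17(L), so W
n=21: →18(L), so W
n=22: →17(L), so W
n=23: →18(L), so W
n=24: →21(W), 19(W) — all W, so L
n=25: →22(W), 20(W) — all W, so L
n=26: →23(W), 21(W) — all W, so L
n=27: →24(L), so W
n=28: →25(L), so W
n=29: →26(L), so W
n=30: →25(L), so W
n=31: →26(L), so W
n=32: →29(W), 27(W) — all W, so L
n=33: →30(W), 28(W) — all W, so L
The losing starting values of n are exactly the entries labelled L in this table (14 of them).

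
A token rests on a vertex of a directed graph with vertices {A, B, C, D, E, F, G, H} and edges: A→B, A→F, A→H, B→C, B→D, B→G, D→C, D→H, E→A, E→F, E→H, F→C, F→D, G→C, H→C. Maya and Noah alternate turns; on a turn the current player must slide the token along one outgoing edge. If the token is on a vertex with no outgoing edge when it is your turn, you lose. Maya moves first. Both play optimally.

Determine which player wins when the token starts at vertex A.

Compute win/loss labels from the base case upward. A position with no move is L. Any other position is W if it can reach an L in one move, else L.
Every edge goes from a vertex to one that appears earlier in the order C, G, H, D, B, F, A, E, so processing vertices in that order labels each vertex after all of its successors.
C: no outgoing edge → L
G: reaches L-position C → W
H: reaches L-position C → W
D: reaches L-position C → W
B: reaches L-position C → W
F: reaches L-position C → W
A: only reaches F(W), B(W), H(W), all W → L
E: reaches L-position A → W
The starting position A is L: whatever Maya does, the opponent receives a W position.

Noah wins.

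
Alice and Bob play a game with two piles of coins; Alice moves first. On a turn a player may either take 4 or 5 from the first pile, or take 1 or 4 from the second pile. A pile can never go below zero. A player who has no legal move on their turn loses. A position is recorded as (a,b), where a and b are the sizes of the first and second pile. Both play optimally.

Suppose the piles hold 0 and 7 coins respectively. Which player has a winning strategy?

Bob wins.

Label each position W (a win for the player to move) or L (a loss). A position with no legal move is L; any other position is W exactly when some move reaches an L, and L when every move reaches a W.
No move ever increases a pile, so every position that can arise here has a ≤ 0 and b ≤ 7; it is enough to label the cells with 0 ≤ a ≤ 0 and 0 ≤ b ≤ 7.
Every move lowers a or b (never raises either), so fill the grid row by row in increasing a, and left to right within a row: each cell's successors are then already labelled.
      b=0  b=1  b=2  b=3  b=4  b=5  b=6  b=7
a=0:    L    W    L    W    W    L    W    L
Cells with no legal move (terminal, hence L): (0,0).
The remaining L cells, each justified by listing all of its moves:
(0,2): →(0,1)(W) only, which is W, so L
(0,5): →(0,4)(W), (0,1)(W) — all W, so L
(0,7): →(0,6)(W), (0,3)(W) — all W, so L
Every other cell has at least one move into one of the L cells above, so it is W.
Every move from (0,7) reaches a W position, so the mover loses.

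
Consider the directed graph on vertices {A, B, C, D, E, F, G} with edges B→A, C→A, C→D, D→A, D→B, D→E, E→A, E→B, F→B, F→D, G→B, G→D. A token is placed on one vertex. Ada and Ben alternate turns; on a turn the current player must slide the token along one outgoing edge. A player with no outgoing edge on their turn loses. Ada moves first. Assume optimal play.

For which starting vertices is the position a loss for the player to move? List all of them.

A, F, G

Work bottom-up. With no move the player to move loses. Otherwise the position is W if at least one move leads to an L position for the opponent, and L if every move leads to a W.
Every edge goes from a vertex to one that appears earlier in the order A, B, E, D, F, G, C, so processing vertices in that order labels each vertex after all of its successors.
A: no outgoing edge → L
B: →A(L), so W
E: →A(L), so W
D: →A(L), so W
F: →D(W), B(W) — all W, so L
G: →D(W), B(W) — all W, so L
C: →A(L), so W
The losing starting vertices are exactly the entries labelled L in this table (3 of them).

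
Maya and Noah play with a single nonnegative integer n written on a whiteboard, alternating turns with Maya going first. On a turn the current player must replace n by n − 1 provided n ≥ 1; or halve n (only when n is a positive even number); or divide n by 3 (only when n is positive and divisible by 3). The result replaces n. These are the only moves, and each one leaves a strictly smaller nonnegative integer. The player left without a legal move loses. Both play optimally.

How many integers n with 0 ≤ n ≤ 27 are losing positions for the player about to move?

11

Use the standard recursion: the mover loses at a terminal position; elsewhere, the mover wins exactly when some move hands the opponent an L position.
n=0: no move → L
n=1: →0(L), so W
n=2: →1(W) only, which is W, so L
n=3: →2(L), so W
n=4: →2(L), so W
n=5: →4(W) only, which is W, so L
n=6: →2(L), so W
n=7: →6(W) only, which is W, so L
n=8: →7(L), so W
n=9: →3(W), 8(W) — all W, so L
n=10: →5(L), so W
n=11: →10(W) only, which is W, so L
n=12: →11(L), so W
n=13: →12(W) only, which is W, so L
n=14: →7(L), so W
n=15: →5(L), so W
n=16: →8(W), 15(W) — all W, so L
n=17: →16(L), so W
n=18: →9(L), so W
n=19: →18(W) only, which is W, so L
n=20: →19(L), so W
n=21: →7(L), so W
n=22: →11(L), so W
n=23: →22(W) only, which is W, so L
n=24: →23(L), so W
n=25: →24(W) only, which is W, so L
n=26: →13(L), so W
n=27: →9(L), so W
L entries with 0 ≤ n ≤ 27: n = 0, 2, 5, 7, 9, 11, 13, 16, 19, 23, 25; that makes 11.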